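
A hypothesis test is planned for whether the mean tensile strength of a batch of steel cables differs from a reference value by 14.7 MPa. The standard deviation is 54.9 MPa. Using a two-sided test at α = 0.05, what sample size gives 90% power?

n = 147

For a one-sample z-test, n = ((z_{α/2} + z_β)·σ/δ)².
z_{α/2} = 1.960 (two-sided α = 0.05); z_β = 1.282 (power 90% → β = 0.1).
n = (3.242 × 54.9 / 14.7)² = 146.60
Round up: n = 147.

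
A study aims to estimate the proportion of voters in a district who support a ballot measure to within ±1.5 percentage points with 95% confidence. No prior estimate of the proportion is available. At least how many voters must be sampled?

For a proportion with margin E = 0.015 at 95% confidence, z = 1.960.
With no prior estimate, use p = 0.5, which maximizes p(1−p) at 0.25.
n = 0.25 × (z/E)² = 0.25 × (1.960/0.015)² = 4268.44
Round up: n = 4269.

n = 4269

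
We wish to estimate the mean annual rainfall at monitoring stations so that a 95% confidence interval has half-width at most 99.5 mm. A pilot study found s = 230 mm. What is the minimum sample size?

For a mean, the margin of error is E = z·σ/√n, so n = (zσ/E)².
At 95% confidence, z = 1.960.
n = (1.960 × 230 / 99.5)² = 20.53
Round up: n = 21.

21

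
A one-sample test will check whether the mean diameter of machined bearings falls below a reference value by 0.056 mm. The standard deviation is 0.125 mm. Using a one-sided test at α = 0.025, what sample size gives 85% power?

For a one-sample z-test, n = ((z_α + z_β)·σ/δ)².
z_α = 1.960 (one-sided α = 0.025); z_β = 1.036 (power 85% → β = 0.15).
n = (2.996 × 0.125 / 0.056)² = 44.72
Round up: n = 45.

n = 45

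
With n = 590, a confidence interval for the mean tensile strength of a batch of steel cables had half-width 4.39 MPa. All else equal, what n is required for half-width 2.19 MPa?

n = 2371

Margin of error scales as 1/√n, so n₂ = n₁·(E₁/E₂)².
n₂ = 590 × (4.39/2.19)² = 590 × 4.018 = 2370.62
Round up: n₂ = 2371.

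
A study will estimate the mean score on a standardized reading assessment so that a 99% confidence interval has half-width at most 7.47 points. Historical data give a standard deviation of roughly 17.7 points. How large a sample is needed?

For a mean, the margin of error is E = z·σ/√n, so n = (zσ/E)².
At 99% confidence, z = 2.576.
n = (2.576 × 17.7 / 7.47)² = 37.26
Round up: n = 38.

38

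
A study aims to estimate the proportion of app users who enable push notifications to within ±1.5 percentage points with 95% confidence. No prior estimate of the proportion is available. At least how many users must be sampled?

4269

For a proportion with margin E = 0.015 at 95% confidence, z = 1.960.
With no prior estimate, use p = 0.5, which maximizes p(1−p) at 0.25.
n = 0.25 × (z/E)² = 0.25 × (1.960/0.015)² = 4268.44
Round up: n = 4269.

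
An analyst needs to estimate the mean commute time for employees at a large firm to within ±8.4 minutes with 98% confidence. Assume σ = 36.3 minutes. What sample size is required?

102

For a mean, the margin of error is E = z·σ/√n, so n = (zσ/E)².
At 98% confidence, z = 2.326.
n = (2.326 × 36.3 / 8.4)² = 101.04
Round up: n = 102.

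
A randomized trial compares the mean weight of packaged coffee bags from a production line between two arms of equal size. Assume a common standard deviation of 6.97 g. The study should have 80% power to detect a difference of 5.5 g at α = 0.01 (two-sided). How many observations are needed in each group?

For two equal groups, n per group = 2·((z_{α/2} + z_β)·σ/δ)².
z_{α/2} = 2.576; z_β = 0.842 (power 80%).
n = 2 × (3.418 × 6.97 / 5.5)² = 2 × 18.76 = 37.52
Round up: n = 38 per group.

38 per group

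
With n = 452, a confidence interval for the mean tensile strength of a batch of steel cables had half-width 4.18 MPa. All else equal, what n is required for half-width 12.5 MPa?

51

Margin of error scales as 1/√n, so n₂ = n₁·(E₁/E₂)².
n₂ = 452 × (4.18/12.5)² = 452 × 0.1118 = 50.53
Round up: n₂ = 51.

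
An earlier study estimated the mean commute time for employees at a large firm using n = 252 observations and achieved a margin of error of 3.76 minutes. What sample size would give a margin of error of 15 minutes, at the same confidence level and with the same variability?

Margin of error scales as 1/√n, so n₂ = n₁·(E₁/E₂)².
n₂ = 252 × (3.76/15)² = 252 × 0.06283 = 15.83
Round up: n₂ = 16.

16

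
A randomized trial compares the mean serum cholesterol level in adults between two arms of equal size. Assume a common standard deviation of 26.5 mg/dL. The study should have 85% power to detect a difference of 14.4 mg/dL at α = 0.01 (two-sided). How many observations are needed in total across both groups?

For two equal groups, n per group = 2·((z_{α/2} + z_β)·σ/δ)².
z_{α/2} = 2.576; z_β = 1.036 (power 85%).
n = 2 × (3.612 × 26.5 / 14.4)² = 2 × 44.18 = 88.36
Round up: n = 89 per group.
Total across both groups: 2 × 89 = 178.

178 total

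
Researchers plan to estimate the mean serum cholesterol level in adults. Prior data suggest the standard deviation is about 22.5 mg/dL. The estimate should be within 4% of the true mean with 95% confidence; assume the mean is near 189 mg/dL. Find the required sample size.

n = 35

For a mean, the margin of error is E = z·σ/√n, so n = (zσ/E)².
At 95% confidence, z = 1.960.
E = 4% of 189 = 7.56 mg/dL.
n = (1.960 × 22.5 / 7.56)² = 34.03
Round up: n = 35.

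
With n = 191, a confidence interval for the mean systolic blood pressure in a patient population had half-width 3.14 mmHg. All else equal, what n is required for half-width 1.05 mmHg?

Margin of error scales as 1/√n, so n₂ = n₁·(E₁/E₂)².
n₂ = 191 × (3.14/1.05)² = 191 × 8.943 = 1708.11
Round up: n₂ = 1709.

n = 1709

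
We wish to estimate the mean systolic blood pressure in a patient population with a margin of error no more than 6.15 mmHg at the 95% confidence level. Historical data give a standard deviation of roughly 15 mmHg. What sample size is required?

For a mean, the margin of error is E = z·σ/√n, so n = (zσ/E)².
At 95% confidence, z = 1.960.
n = (1.960 × 15 / 6.15)² = 22.85
Round up: n = 23.

23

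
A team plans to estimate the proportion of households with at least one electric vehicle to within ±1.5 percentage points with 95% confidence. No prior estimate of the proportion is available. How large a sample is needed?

For a proportion with margin E = 0.015 at 95% confidence, z = 1.960.
With no prior estimate, use p = 0.5, which maximizes p(1−p) at 0.25.
n = 0.25 × (z/E)² = 0.25 × (1.960/0.015)² = 4268.44
Round up: n = 4269.

4269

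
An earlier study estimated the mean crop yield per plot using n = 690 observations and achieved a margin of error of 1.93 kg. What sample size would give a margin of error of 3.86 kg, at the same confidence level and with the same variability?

173

Margin of error scales as 1/√n, so n₂ = n₁·(E₁/E₂)².
n₂ = 690 × (1.93/3.86)² = 690 × 0.25 = 172.50
Round up: n₂ = 173.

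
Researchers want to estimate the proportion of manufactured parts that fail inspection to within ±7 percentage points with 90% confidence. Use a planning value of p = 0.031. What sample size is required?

n = 17

For a proportion with margin E = 0.07 at 90% confidence, z = 1.645.
n = p̂(1−p̂)(z/E)² = 0.031 × 0.969 × (1.645/0.07)² = 16.59
Round up: n = 17.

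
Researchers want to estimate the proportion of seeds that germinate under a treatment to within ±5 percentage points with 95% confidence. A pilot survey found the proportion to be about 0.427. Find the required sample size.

376

For a proportion with margin E = 0.05 at 95% confidence, z = 1.960.
n = p̂(1−p̂)(z/E)² = 0.427 × 0.573 × (1.960/0.05)² = 375.97
Round up: n = 376.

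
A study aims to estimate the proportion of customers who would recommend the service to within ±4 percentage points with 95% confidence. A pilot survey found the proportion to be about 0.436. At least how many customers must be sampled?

591

For a proportion with margin E = 0.04 at 95% confidence, z = 1.960.
n = p̂(1−p̂)(z/E)² = 0.436 × 0.564 × (1.960/0.04)² = 590.42
Round up: n = 591.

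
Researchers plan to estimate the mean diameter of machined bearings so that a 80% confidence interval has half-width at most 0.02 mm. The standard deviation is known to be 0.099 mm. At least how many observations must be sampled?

41

For a mean, the margin of error is E = z·σ/√n, so n = (zσ/E)².
At 80% confidence, z = 1.282.
n = (1.282 × 0.099 / 0.02)² = 40.27
Round up: n = 41.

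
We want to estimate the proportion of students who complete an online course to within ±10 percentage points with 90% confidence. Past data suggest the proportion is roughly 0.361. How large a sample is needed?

63

For a proportion with margin E = 0.1 at 90% confidence, z = 1.645.
n = p̂(1−p̂)(z/E)² = 0.361 × 0.639 × (1.645/0.1)² = 62.42
Round up: n = 63.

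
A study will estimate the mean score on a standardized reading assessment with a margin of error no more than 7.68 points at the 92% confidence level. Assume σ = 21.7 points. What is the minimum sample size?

25

For a mean, the margin of error is E = z·σ/√n, so n = (zσ/E)².
At 92% confidence, z = 1.751.
n = (1.751 × 21.7 / 7.68)² = 24.48
Round up: n = 25.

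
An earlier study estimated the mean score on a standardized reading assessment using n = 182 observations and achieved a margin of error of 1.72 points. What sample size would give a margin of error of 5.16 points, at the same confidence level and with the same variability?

Margin of error scales as 1/√n, so n₂ = n₁·(E₁/E₂)².
n₂ = 182 × (1.72/5.16)² = 182 × 0.1111 = 20.22
Round up: n₂ = 21.

21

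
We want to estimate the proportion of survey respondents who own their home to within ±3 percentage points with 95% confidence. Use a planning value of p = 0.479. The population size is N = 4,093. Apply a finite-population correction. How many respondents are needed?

846

For a proportion with margin E = 0.03 at 95% confidence, z = 1.960.
n = p̂(1−p̂)(z/E)² = 0.479 × 0.521 × (1.960/0.03)² = 1065.23 — call this n₀.
Finite-population correction with N = 4,093: n = n₀ / (1 + (n₀−1)/N) = 1065.23 / 1.26 = 845.42
Round up: n = 846.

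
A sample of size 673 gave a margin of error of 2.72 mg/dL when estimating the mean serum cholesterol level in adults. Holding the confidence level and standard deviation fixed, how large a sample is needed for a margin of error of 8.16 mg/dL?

n = 75

Margin of error scales as 1/√n, so n₂ = n₁·(E₁/E₂)².
n₂ = 673 × (2.72/8.16)² = 673 × 0.1111 = 74.77
Round up: n₂ = 75.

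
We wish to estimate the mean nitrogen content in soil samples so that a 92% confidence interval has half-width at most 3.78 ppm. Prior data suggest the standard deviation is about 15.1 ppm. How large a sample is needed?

For a mean, the margin of error is E = z·σ/√n, so n = (zσ/E)².
At 92% confidence, z = 1.751.
n = (1.751 × 15.1 / 3.78)² = 48.93
Round up: n = 49.

49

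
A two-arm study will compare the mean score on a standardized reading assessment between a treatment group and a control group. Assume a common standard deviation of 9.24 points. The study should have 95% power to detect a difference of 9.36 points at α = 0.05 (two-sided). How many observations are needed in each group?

26 per group

For two equal groups, n per group = 2·((z_{α/2} + z_β)·σ/δ)².
z_{α/2} = 1.960; z_β = 1.645 (power 95%).
n = 2 × (3.605 × 9.24 / 9.36)² = 2 × 12.66 = 25.32
Round up: n = 26 per group.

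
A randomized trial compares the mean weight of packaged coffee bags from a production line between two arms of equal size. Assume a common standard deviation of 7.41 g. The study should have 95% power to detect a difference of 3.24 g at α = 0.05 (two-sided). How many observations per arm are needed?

136 per group

For two equal groups, n per group = 2·((z_{α/2} + z_β)·σ/δ)².
z_{α/2} = 1.960; z_β = 1.645 (power 95%).
n = 2 × (3.605 × 7.41 / 3.24)² = 2 × 67.98 = 135.96
Round up: n = 136 per group.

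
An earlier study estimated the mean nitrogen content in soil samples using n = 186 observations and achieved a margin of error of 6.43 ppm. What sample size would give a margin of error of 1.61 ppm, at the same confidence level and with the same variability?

Margin of error scales as 1/√n, so n₂ = n₁·(E₁/E₂)².
n₂ = 186 × (6.43/1.61)² = 186 × 15.95 = 2966.70
Round up: n₂ = 2967.

n = 2967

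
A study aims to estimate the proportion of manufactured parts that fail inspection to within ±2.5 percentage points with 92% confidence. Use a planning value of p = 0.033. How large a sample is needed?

For a proportion with margin E = 0.025 at 92% confidence, z = 1.751.
n = p̂(1−p̂)(z/E)² = 0.033 × 0.967 × (1.751/0.025)² = 156.54
Round up: n = 157.

157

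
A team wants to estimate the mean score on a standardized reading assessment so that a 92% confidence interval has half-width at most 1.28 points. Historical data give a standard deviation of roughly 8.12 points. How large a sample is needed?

For a mean, the margin of error is E = z·σ/√n, so n = (zσ/E)².
At 92% confidence, z = 1.751.
n = (1.751 × 8.12 / 1.28)² = 123.39
Round up: n = 124.

124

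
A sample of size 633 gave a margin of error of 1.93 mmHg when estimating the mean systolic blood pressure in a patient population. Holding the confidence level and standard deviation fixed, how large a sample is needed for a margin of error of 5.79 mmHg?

n = 71

Margin of error scales as 1/√n, so n₂ = n₁·(E₁/E₂)².
n₂ = 633 × (1.93/5.79)² = 633 × 0.1111 = 70.33
Round up: n₂ = 71.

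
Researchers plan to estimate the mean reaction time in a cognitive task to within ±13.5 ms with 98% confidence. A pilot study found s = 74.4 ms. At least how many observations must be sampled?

For a mean, the margin of error is E = z·σ/√n, so n = (zσ/E)².
At 98% confidence, z = 2.326.
n = (2.326 × 74.4 / 13.5)² = 164.32
Round up: n = 165.

n = 165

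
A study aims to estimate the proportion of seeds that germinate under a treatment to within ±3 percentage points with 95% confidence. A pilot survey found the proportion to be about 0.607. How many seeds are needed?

1019

For a proportion with margin E = 0.03 at 95% confidence, z = 1.960.
n = p̂(1−p̂)(z/E)² = 0.607 × 0.393 × (1.960/0.03)² = 1018.24
Round up: n = 1019.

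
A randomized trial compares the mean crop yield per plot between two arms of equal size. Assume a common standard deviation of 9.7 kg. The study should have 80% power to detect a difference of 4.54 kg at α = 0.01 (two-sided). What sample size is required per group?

107 per group

For two equal groups, n per group = 2·((z_{α/2} + z_β)·σ/δ)².
z_{α/2} = 2.576; z_β = 0.842 (power 80%).
n = 2 × (3.418 × 9.7 / 4.54)² = 2 × 53.33 = 106.66
Round up: n = 107 per group.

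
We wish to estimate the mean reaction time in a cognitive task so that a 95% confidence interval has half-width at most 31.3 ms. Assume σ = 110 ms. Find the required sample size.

48

For a mean, the margin of error is E = z·σ/√n, so n = (zσ/E)².
At 95% confidence, z = 1.960.
n = (1.960 × 110 / 31.3)² = 47.45
Round up: n = 48.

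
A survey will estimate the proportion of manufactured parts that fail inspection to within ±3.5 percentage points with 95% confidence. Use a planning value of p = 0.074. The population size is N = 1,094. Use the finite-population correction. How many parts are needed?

180

For a proportion with margin E = 0.035 at 95% confidence, z = 1.960.
n = p̂(1−p̂)(z/E)² = 0.074 × 0.926 × (1.960/0.035)² = 214.89 — call this n₀.
Finite-population correction with N = 1,094: n = n₀ / (1 + (n₀−1)/N) = 214.89 / 1.196 = 179.67
Round up: n = 180.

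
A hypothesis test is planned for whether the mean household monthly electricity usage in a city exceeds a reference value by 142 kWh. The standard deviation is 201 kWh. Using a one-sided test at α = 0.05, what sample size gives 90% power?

n = 18

For a one-sample z-test, n = ((z_α + z_β)·σ/δ)².
z_α = 1.645 (one-sided α = 0.05); z_β = 1.282 (power 90% → β = 0.1).
n = (2.927 × 201 / 142)² = 17.17
Round up: n = 18.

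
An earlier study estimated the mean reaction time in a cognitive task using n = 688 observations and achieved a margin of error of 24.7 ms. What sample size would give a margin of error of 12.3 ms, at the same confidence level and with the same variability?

Margin of error scales as 1/√n, so n₂ = n₁·(E₁/E₂)².
n₂ = 688 × (24.7/12.3)² = 688 × 4.033 = 2774.70
Round up: n₂ = 2775.

2775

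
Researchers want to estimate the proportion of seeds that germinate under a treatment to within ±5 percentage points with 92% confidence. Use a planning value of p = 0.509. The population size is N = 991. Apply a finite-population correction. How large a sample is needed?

For a proportion with margin E = 0.05 at 92% confidence, z = 1.751.
n = p̂(1−p̂)(z/E)² = 0.509 × 0.491 × (1.751/0.05)² = 306.50 — call this n₀.
Finite-population correction with N = 991: n = n₀ / (1 + (n₀−1)/N) = 306.50 / 1.308 = 234.33
Round up: n = 235.

235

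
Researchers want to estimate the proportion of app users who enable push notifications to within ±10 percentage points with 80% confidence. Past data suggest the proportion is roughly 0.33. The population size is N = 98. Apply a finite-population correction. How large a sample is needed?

27

For a proportion with margin E = 0.1 at 80% confidence, z = 1.282.
n = p̂(1−p̂)(z/E)² = 0.33 × 0.67 × (1.282/0.1)² = 36.34 — call this n₀.
Finite-population correction with N = 98: n = n₀ / (1 + (n₀−1)/N) = 36.34 / 1.361 = 26.70
Round up: n = 27.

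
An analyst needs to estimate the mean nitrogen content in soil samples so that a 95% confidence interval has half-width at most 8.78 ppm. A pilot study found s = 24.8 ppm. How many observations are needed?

n = 31

For a mean, the margin of error is E = z·σ/√n, so n = (zσ/E)².
At 95% confidence, z = 1.960.
n = (1.960 × 24.8 / 8.78)² = 30.65
Round up: n = 31.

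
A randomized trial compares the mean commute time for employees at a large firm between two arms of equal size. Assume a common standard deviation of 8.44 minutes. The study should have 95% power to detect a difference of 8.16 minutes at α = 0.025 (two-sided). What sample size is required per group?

33 per group

For two equal groups, n per group = 2·((z_{α/2} + z_β)·σ/δ)².
z_{α/2} = 2.241; z_β = 1.645 (power 95%).
n = 2 × (3.886 × 8.44 / 8.16)² = 2 × 16.16 = 32.32
Round up: n = 33 per group.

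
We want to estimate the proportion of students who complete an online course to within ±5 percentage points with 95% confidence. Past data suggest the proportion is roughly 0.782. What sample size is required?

For a proportion with margin E = 0.05 at 95% confidence, z = 1.960.
n = p̂(1−p̂)(z/E)² = 0.782 × 0.218 × (1.960/0.05)² = 261.96
Round up: n = 262.

262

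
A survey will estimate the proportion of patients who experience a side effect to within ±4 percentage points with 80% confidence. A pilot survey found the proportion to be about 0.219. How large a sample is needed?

176

For a proportion with margin E = 0.04 at 80% confidence, z = 1.282.
n = p̂(1−p̂)(z/E)² = 0.219 × 0.781 × (1.282/0.04)² = 175.69
Round up: n = 176.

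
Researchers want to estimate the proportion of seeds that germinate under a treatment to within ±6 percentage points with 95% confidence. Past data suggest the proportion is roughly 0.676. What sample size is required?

234

For a proportion with margin E = 0.06 at 95% confidence, z = 1.960.
n = p̂(1−p̂)(z/E)² = 0.676 × 0.324 × (1.960/0.06)² = 233.72
Round up: n = 234.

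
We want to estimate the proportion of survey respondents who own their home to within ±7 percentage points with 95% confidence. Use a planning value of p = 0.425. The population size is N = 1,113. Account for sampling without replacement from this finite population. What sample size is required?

164

For a proportion with margin E = 0.07 at 95% confidence, z = 1.960.
n = p̂(1−p̂)(z/E)² = 0.425 × 0.575 × (1.960/0.07)² = 191.59 — call this n₀.
Finite-population correction with N = 1,113: n = n₀ / (1 + (n₀−1)/N) = 191.59 / 1.171 = 163.61
Round up: n = 164.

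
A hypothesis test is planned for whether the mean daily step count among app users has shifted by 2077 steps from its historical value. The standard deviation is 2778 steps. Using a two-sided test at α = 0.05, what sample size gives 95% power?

For a one-sample z-test, n = ((z_{α/2} + z_β)·σ/δ)².
z_{α/2} = 1.960 (two-sided α = 0.05); z_β = 1.645 (power 95% → β = 0.05).
n = (3.605 × 2778 / 2077)² = 23.25
Round up: n = 24.

24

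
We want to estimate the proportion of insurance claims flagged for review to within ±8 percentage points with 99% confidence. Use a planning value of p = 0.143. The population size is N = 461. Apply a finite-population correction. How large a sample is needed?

For a proportion with margin E = 0.08 at 99% confidence, z = 2.576.
n = p̂(1−p̂)(z/E)² = 0.143 × 0.857 × (2.576/0.08)² = 127.07 — call this n₀.
Finite-population correction with N = 461: n = n₀ / (1 + (n₀−1)/N) = 127.07 / 1.273 = 99.82
Round up: n = 100.

100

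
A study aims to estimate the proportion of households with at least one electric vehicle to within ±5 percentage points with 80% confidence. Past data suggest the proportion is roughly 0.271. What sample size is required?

n = 130

For a proportion with margin E = 0.05 at 80% confidence, z = 1.282.
n = p̂(1−p̂)(z/E)² = 0.271 × 0.729 × (1.282/0.05)² = 129.88
Round up: n = 130.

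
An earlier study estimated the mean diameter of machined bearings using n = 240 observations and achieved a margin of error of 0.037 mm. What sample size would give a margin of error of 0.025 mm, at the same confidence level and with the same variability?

n = 526

Margin of error scales as 1/√n, so n₂ = n₁·(E₁/E₂)².
n₂ = 240 × (0.037/0.025)² = 240 × 2.19 = 525.60
Round up: n₂ = 526.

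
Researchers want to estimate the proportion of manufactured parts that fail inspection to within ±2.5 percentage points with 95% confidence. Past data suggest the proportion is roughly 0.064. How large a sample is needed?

369

For a proportion with margin E = 0.025 at 95% confidence, z = 1.960.
n = p̂(1−p̂)(z/E)² = 0.064 × 0.936 × (1.960/0.025)² = 368.20
Round up: n = 369.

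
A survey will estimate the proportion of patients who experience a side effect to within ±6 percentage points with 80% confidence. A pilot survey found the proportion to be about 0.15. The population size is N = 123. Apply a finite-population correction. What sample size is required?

For a proportion with margin E = 0.06 at 80% confidence, z = 1.282.
n = p̂(1−p̂)(z/E)² = 0.15 × 0.85 × (1.282/0.06)² = 58.21 — call this n₀.
Finite-population correction with N = 123: n = n₀ / (1 + (n₀−1)/N) = 58.21 / 1.465 = 39.73
Round up: n = 40.

40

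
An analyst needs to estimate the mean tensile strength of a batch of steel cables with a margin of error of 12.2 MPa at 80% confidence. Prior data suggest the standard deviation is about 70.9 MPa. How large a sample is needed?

For a mean, the margin of error is E = z·σ/√n, so n = (zσ/E)².
At 80% confidence, z = 1.282.
n = (1.282 × 70.9 / 12.2)² = 55.51
Round up: n = 56.

56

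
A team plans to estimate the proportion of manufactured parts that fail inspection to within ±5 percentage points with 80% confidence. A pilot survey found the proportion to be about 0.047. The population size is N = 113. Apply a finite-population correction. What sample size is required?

n = 24

For a proportion with margin E = 0.05 at 80% confidence, z = 1.282.
n = p̂(1−p̂)(z/E)² = 0.047 × 0.953 × (1.282/0.05)² = 29.45 — call this n₀.
Finite-population correction with N = 113: n = n₀ / (1 + (n₀−1)/N) = 29.45 / 1.252 = 23.52
Round up: n = 24.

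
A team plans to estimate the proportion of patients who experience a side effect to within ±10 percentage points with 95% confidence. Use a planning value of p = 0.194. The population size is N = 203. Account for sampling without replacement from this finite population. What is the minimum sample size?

n = 47

For a proportion with margin E = 0.1 at 95% confidence, z = 1.960.
n = p̂(1−p̂)(z/E)² = 0.194 × 0.806 × (1.960/0.1)² = 60.07 — call this n₀.
Finite-population correction with N = 203: n = n₀ / (1 + (n₀−1)/N) = 60.07 / 1.291 = 46.53
Round up: n = 47.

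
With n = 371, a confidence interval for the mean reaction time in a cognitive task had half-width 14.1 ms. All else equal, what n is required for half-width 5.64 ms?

Margin of error scales as 1/√n, so n₂ = n₁·(E₁/E₂)².
n₂ = 371 × (14.1/5.64)² = 371 × 6.25 = 2318.75
Round up: n₂ = 2319.

2319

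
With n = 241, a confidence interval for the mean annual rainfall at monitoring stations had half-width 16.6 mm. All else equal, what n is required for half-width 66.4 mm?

Margin of error scales as 1/√n, so n₂ = n₁·(E₁/E₂)².
n₂ = 241 × (16.6/66.4)² = 241 × 0.0625 = 15.06
Round up: n₂ = 16.

16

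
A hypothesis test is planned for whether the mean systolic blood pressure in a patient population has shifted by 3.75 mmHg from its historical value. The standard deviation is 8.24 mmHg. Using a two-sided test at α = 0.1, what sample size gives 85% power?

35

For a one-sample z-test, n = ((z_{α/2} + z_β)·σ/δ)².
z_{α/2} = 1.645 (two-sided α = 0.1); z_β = 1.036 (power 85% → β = 0.15).
n = (2.681 × 8.24 / 3.75)² = 34.70
Round up: n = 35.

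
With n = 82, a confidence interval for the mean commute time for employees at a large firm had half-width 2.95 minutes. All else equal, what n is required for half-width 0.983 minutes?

Margin of error scales as 1/√n, so n₂ = n₁·(E₁/E₂)².
n₂ = 82 × (2.95/0.983)² = 82 × 9.006 = 738.49
Round up: n₂ = 739.

739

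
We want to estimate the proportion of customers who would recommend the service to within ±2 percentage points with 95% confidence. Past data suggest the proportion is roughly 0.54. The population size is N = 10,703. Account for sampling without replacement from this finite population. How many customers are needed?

For a proportion with margin E = 0.02 at 95% confidence, z = 1.960.
n = p̂(1−p̂)(z/E)² = 0.54 × 0.46 × (1.960/0.02)² = 2385.63 — call this n₀.
Finite-population correction with N = 10,703: n = n₀ / (1 + (n₀−1)/N) = 2385.63 / 1.223 = 1950.64
Round up: n = 1951.

1951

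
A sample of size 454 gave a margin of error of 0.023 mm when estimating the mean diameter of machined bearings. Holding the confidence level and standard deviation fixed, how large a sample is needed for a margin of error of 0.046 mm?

114

Margin of error scales as 1/√n, so n₂ = n₁·(E₁/E₂)².
n₂ = 454 × (0.023/0.046)² = 454 × 0.25 = 113.50
Round up: n₂ = 114.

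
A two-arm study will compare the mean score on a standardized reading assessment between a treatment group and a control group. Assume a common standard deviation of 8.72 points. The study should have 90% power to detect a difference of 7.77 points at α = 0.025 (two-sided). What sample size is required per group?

For two equal groups, n per group = 2·((z_{α/2} + z_β)·σ/δ)².
z_{α/2} = 2.241; z_β = 1.282 (power 90%).
n = 2 × (3.523 × 8.72 / 7.77)² = 2 × 15.63 = 31.26
Round up: n = 32 per group.

32 per group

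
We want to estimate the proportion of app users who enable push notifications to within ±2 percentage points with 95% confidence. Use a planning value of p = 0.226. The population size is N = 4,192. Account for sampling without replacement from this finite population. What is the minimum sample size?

1200

For a proportion with margin E = 0.02 at 95% confidence, z = 1.960.
n = p̂(1−p̂)(z/E)² = 0.226 × 0.774 × (1.960/0.02)² = 1679.97 — call this n₀.
Finite-population correction with N = 4,192: n = n₀ / (1 + (n₀−1)/N) = 1679.97 / 1.401 = 1199.12
Round up: n = 1200.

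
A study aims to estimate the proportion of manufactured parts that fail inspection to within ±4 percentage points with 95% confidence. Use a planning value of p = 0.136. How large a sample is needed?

For a proportion with margin E = 0.04 at 95% confidence, z = 1.960.
n = p̂(1−p̂)(z/E)² = 0.136 × 0.864 × (1.960/0.04)² = 282.13
Round up: n = 283.

283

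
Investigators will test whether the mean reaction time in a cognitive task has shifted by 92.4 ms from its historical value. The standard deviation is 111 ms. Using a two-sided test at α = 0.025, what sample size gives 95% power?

22

For a one-sample z-test, n = ((z_{α/2} + z_β)·σ/δ)².
z_{α/2} = 2.241 (two-sided α = 0.025); z_β = 1.645 (power 95% → β = 0.05).
n = (3.886 × 111 / 92.4)² = 21.79
Round up: n = 22.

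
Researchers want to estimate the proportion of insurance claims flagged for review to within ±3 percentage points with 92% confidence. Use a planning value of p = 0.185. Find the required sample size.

For a proportion with margin E = 0.03 at 92% confidence, z = 1.751.
n = p̂(1−p̂)(z/E)² = 0.185 × 0.815 × (1.751/0.03)² = 513.64
Round up: n = 514.

n = 514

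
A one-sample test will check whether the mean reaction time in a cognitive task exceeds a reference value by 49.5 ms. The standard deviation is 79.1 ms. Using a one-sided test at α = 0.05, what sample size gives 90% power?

For a one-sample z-test, n = ((z_α + z_β)·σ/δ)².
z_α = 1.645 (one-sided α = 0.05); z_β = 1.282 (power 90% → β = 0.1).
n = (2.927 × 79.1 / 49.5)² = 21.88
Round up: n = 22.

22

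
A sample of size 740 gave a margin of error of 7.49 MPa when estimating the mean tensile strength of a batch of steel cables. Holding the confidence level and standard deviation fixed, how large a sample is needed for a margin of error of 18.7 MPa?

119

Margin of error scales as 1/√n, so n₂ = n₁·(E₁/E₂)².
n₂ = 740 × (7.49/18.7)² = 740 × 0.1604 = 118.70
Round up: n₂ = 119.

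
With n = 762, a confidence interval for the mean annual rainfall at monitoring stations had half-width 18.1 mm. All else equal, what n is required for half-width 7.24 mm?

4763

Margin of error scales as 1/√n, so n₂ = n₁·(E₁/E₂)².
n₂ = 762 × (18.1/7.24)² = 762 × 6.25 = 4762.50
Round up: n₂ = 4763.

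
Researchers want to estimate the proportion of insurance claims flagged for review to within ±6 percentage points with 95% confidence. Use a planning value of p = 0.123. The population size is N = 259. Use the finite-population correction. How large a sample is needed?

For a proportion with margin E = 0.06 at 95% confidence, z = 1.960.
n = p̂(1−p̂)(z/E)² = 0.123 × 0.877 × (1.960/0.06)² = 115.11 — call this n₀.
Finite-population correction with N = 259: n = n₀ / (1 + (n₀−1)/N) = 115.11 / 1.441 = 79.88
Round up: n = 80.

80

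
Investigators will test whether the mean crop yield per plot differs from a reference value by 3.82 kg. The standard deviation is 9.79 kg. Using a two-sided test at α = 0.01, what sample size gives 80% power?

77

For a one-sample z-test, n = ((z_{α/2} + z_β)·σ/δ)².
z_{α/2} = 2.576 (two-sided α = 0.01); z_β = 0.842 (power 80% → β = 0.2).
n = (3.418 × 9.79 / 3.82)² = 76.73
Round up: n = 77.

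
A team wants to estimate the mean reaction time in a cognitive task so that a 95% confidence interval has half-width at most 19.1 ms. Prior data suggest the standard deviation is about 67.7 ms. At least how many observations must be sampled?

For a mean, the margin of error is E = z·σ/√n, so n = (zσ/E)².
At 95% confidence, z = 1.960.
n = (1.960 × 67.7 / 19.1)² = 48.26
Round up: n = 49.

49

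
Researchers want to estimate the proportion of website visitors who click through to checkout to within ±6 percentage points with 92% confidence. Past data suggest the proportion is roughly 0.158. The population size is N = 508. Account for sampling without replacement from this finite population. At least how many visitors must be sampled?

For a proportion with margin E = 0.06 at 92% confidence, z = 1.751.
n = p̂(1−p̂)(z/E)² = 0.158 × 0.842 × (1.751/0.06)² = 113.30 — call this n₀.
Finite-population correction with N = 508: n = n₀ / (1 + (n₀−1)/N) = 113.30 / 1.221 = 92.79
Round up: n = 93.

93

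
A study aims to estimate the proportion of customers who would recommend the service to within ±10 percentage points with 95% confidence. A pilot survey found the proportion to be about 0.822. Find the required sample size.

57

For a proportion with margin E = 0.1 at 95% confidence, z = 1.960.
n = p̂(1−p̂)(z/E)² = 0.822 × 0.178 × (1.960/0.1)² = 56.21
Round up: n = 57.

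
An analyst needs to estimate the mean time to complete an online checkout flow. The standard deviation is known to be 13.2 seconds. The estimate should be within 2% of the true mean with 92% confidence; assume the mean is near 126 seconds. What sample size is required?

n = 85

For a mean, the margin of error is E = z·σ/√n, so n = (zσ/E)².
At 92% confidence, z = 1.751.
E = 2% of 126 = 2.52 seconds.
n = (1.751 × 13.2 / 2.52)² = 84.12
Round up: n = 85.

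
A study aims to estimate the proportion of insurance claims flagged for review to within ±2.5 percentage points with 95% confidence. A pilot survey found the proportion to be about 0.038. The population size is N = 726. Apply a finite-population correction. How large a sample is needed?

172

For a proportion with margin E = 0.025 at 95% confidence, z = 1.960.
n = p̂(1−p̂)(z/E)² = 0.038 × 0.962 × (1.960/0.025)² = 224.69 — call this n₀.
Finite-population correction with N = 726: n = n₀ / (1 + (n₀−1)/N) = 224.69 / 1.308 = 171.78
Round up: n = 172.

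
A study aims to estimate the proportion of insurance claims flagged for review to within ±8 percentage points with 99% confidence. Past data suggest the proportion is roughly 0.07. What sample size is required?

68

For a proportion with margin E = 0.08 at 99% confidence, z = 2.576.
n = p̂(1−p̂)(z/E)² = 0.07 × 0.93 × (2.576/0.08)² = 67.50
Round up: n = 68.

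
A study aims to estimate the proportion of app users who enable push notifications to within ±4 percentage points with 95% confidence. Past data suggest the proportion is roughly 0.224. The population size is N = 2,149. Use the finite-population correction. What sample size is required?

350

For a proportion with margin E = 0.04 at 95% confidence, z = 1.960.
n = p̂(1−p̂)(z/E)² = 0.224 × 0.776 × (1.960/0.04)² = 417.35 — call this n₀.
Finite-population correction with N = 2,149: n = n₀ / (1 + (n₀−1)/N) = 417.35 / 1.194 = 349.54
Round up: n = 350.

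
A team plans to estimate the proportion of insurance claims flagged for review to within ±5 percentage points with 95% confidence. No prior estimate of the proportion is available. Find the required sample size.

385

For a proportion with margin E = 0.05 at 95% confidence, z = 1.960.
With no prior estimate, use p = 0.5, which maximizes p(1−p) at 0.25.
n = 0.25 × (z/E)² = 0.25 × (1.960/0.05)² = 384.16
Round up: n = 385.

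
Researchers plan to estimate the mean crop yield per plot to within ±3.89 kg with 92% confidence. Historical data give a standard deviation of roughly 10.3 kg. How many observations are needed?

n = 22

For a mean, the margin of error is E = z·σ/√n, so n = (zσ/E)².
At 92% confidence, z = 1.751.
n = (1.751 × 10.3 / 3.89)² = 21.50
Round up: n = 22.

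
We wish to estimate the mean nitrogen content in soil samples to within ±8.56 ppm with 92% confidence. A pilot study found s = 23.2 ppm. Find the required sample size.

For a mean, the margin of error is E = z·σ/√n, so n = (zσ/E)².
At 92% confidence, z = 1.751.
n = (1.751 × 23.2 / 8.56)² = 22.52
Round up: n = 23.

23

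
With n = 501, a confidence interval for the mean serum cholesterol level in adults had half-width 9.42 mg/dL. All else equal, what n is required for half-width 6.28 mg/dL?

Margin of error scales as 1/√n, so n₂ = n₁·(E₁/E₂)².
n₂ = 501 × (9.42/6.28)² = 501 × 2.25 = 1127.25
Round up: n₂ = 1128.

n = 1128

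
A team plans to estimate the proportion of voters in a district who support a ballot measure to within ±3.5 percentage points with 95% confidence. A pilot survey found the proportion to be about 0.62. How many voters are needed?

739

For a proportion with margin E = 0.035 at 95% confidence, z = 1.960.
n = p̂(1−p̂)(z/E)² = 0.62 × 0.38 × (1.960/0.035)² = 738.84
Round up: n = 739.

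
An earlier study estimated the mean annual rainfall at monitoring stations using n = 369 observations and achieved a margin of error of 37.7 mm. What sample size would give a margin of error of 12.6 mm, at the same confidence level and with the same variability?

n = 3304

Margin of error scales as 1/√n, so n₂ = n₁·(E₁/E₂)².
n₂ = 369 × (37.7/12.6)² = 369 × 8.952 = 3303.29
Round up: n₂ = 3304.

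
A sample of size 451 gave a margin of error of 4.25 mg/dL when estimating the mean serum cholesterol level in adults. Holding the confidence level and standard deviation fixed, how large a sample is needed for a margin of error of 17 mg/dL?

29

Margin of error scales as 1/√n, so n₂ = n₁·(E₁/E₂)².
n₂ = 451 × (4.25/17)² = 451 × 0.0625 = 28.19
Round up: n₂ = 29.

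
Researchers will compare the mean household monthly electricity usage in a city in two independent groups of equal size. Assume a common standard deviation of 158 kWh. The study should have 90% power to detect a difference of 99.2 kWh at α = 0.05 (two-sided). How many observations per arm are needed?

For two equal groups, n per group = 2·((z_{α/2} + z_β)·σ/δ)².
z_{α/2} = 1.960; z_β = 1.282 (power 90%).
n = 2 × (3.242 × 158 / 99.2)² = 2 × 26.66 = 53.32
Round up: n = 54 per group.

54 per group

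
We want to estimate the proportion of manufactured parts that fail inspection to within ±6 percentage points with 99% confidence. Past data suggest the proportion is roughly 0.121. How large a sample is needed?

197

For a proportion with margin E = 0.06 at 99% confidence, z = 2.576.
n = p̂(1−p̂)(z/E)² = 0.121 × 0.879 × (2.576/0.06)² = 196.05
Round up: n = 197.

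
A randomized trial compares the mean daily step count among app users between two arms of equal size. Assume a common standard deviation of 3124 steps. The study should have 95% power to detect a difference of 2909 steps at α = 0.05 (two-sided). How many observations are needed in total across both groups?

For two equal groups, n per group = 2·((z_{α/2} + z_β)·σ/δ)².
z_{α/2} = 1.960; z_β = 1.645 (power 95%).
n = 2 × (3.605 × 3124 / 2909)² = 2 × 14.99 = 29.98
Round up: n = 30 per group.
Total across both groups: 2 × 30 = 60.

60 total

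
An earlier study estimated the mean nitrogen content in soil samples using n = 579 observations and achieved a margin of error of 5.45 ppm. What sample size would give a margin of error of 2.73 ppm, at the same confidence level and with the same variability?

Margin of error scales as 1/√n, so n₂ = n₁·(E₁/E₂)².
n₂ = 579 × (5.45/2.73)² = 579 × 3.985 = 2307.32
Round up: n₂ = 2308.

n = 2308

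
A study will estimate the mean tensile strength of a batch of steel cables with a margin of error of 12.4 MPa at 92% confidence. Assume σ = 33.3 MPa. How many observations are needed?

For a mean, the margin of error is E = z·σ/√n, so n = (zσ/E)².
At 92% confidence, z = 1.751.
n = (1.751 × 33.3 / 12.4)² = 22.11
Round up: n = 23.

n = 23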